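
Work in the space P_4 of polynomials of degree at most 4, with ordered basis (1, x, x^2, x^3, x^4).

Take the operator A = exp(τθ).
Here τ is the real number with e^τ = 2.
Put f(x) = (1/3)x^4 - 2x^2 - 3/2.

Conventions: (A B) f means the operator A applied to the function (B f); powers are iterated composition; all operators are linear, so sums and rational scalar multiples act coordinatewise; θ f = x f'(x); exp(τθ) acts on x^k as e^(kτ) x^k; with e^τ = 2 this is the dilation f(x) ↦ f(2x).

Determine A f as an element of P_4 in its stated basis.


exp(τθ) x^k = e^(kτ) x^k; with e^τ = 2 this sends x^k to 2^k x^k
x^2 ↦ 4 x^2
x^4 ↦ 16 x^4
applying this coordinatewise to f: exp(τθ) f = (16/3)x^4 - 8x^2 - 3/2

the image equals g(x) = (16/3)x^4 - 8x^2 - 3/2


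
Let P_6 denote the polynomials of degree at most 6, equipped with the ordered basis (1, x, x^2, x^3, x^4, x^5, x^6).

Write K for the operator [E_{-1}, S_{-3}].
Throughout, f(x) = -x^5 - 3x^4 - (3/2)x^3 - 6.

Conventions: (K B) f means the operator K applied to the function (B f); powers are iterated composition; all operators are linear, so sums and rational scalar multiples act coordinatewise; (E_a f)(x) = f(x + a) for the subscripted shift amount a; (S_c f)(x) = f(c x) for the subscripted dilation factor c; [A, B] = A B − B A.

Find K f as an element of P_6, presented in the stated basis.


S_{-3} f = 243x^5 - 243x^4 + (81/2)x^3 - 6
E_{-1} S_{-3} f = 243x^5 - 1458x^4 + (6885/2)x^3 - (8019/2)x^2 + (4617/2)x - 1065/2
E_{-1} f = -x^5 + 2x^4 + (1/2)x^3 - (7/2)x^2 + (5/2)x - 13/2
S_{-3} E_{-1} f = 243x^5 + 162x^4 - (27/2)x^3 - (63/2)x^2 - (15/2)x - 13/2
[E_{-1}, S_{-3}] f = -1620x^4 + 3456x^3 - 3978x^2 + 2316x - 526

the result is g(x) = -1620x^4 + 3456x^3 - 3978x^2 + 2316x - 526


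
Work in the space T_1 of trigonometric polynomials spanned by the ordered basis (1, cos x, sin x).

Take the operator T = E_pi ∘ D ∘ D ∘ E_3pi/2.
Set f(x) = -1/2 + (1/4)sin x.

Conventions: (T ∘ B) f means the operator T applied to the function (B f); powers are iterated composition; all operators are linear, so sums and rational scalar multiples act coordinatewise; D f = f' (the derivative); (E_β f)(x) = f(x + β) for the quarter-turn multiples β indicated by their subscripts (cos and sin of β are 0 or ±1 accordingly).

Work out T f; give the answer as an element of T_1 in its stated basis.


the image equals g(x) = -(1/4)cos x

E_3pi/2 f = -1/2 - (1/4)cos x
D E_3pi/2 f = (1/4)sin x
D (D ∘ E_3pi/2) f = (1/4)cos x
E_pi D (D ∘ E_3pi/2) f = -(1/4)cos x


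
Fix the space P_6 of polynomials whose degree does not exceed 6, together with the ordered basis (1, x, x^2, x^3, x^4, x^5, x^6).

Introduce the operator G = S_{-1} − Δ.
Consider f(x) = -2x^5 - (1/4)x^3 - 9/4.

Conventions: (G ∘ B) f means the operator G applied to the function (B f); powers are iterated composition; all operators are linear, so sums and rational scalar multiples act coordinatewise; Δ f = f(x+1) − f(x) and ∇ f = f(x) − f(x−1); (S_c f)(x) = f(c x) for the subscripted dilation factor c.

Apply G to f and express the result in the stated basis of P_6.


g(x) = 2x^5 + 10x^4 + (81/4)x^3 + (83/4)x^2 + (43/4)x

S_{-1} f = 2x^5 + (1/4)x^3 - 9/4
Δ f = -10x^4 - 20x^3 - (83/4)x^2 - (43/4)x - 9/4
(-Δ) f = 10x^4 + 20x^3 + (83/4)x^2 + (43/4)x + 9/4
(S_{-1} − Δ) f = 2x^5 + 10x^4 + (81/4)x^3 + (83/4)x^2 + (43/4)x


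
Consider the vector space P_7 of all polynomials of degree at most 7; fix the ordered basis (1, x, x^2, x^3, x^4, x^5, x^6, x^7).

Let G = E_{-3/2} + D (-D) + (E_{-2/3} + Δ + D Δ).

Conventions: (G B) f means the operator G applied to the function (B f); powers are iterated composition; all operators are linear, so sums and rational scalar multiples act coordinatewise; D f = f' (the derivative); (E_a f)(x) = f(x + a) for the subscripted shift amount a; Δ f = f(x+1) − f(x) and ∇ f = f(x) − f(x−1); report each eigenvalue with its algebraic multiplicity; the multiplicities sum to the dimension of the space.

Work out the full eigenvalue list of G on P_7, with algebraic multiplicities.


λ = 2 (multiplicity 8)

image of 1: 2
image of x: 2x - 7/6
image of x^2: 2x^2 - (7/3)x + 133/36
image of x^3: 2x^3 - (7/2)x^2 + (133/12)x + 71/216
image of x^4: 2x^4 - (14/3)x^3 + (133/6)x^2 + (71/54)x + 13297/1296
image of x^5: 2x^5 - (35/6)x^4 + (665/18)x^3 + (355/108)x^2 + (66485/1296)x - 13417/7776
image of x^6: 2x^6 - 7x^5 + (665/12)x^4 + (355/54)x^3 + (66485/432)x^2 - (13417/1296)x + 862129/46656
image of x^7: 2x^7 - (49/6)x^6 + (931/12)x^5 + (2485/216)x^4 + (465395/1296)x^3 - (93919/2592)x^2 + (6034903/46656)x - 2559865/279936
the matrix is upper triangular; its diagonal is (2, 2, 2, 2, 2, 2, 2, 2)
for a triangular matrix the eigenvalues are the diagonal entries, with algebraic multiplicity their repetition count


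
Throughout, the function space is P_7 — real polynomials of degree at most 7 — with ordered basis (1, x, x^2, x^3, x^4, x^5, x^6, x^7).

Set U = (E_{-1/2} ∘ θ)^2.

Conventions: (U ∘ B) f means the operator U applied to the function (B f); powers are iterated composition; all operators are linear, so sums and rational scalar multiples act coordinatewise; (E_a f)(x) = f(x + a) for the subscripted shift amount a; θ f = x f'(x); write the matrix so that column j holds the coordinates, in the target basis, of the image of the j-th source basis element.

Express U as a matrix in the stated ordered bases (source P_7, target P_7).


the matrix is [[0, -1/2, 2, -9/2, 8, -25/2, 18, -49/2]; [0, 1, -6, 18, -40, 75, -126, 196]; [0, 0, 4, -45/2, 72, -175, 360, -1323/2]; [0, 0, 0, 9, -56, 200, -540, 1225]; [0, 0, 0, 0, 16, -225/2, 450, -2695/2]; [0, 0, 0, 0, 0, 25, -198, 882]; [0, 0, 0, 0, 0, 0, 36, -637/2]; [0, 0, 0, 0, 0, 0, 0, 49]] (rows listed top to bottom)

image of 1: 0
image of x: x - 1/2
image of x^2: 4x^2 - 6x + 2
image of x^3: 9x^3 - (45/2)x^2 + 18x - 9/2
image of x^4: 16x^4 - 56x^3 + 72x^2 - 40x + 8
image of x^5: 25x^5 - (225/2)x^4 + 200x^3 - 175x^2 + 75x - 25/2
image of x^6: 36x^6 - 198x^5 + 450x^4 - 540x^3 + 360x^2 - 126x + 18
image of x^7: 49x^7 - (637/2)x^6 + 882x^5 - (2695/2)x^4 + 1225x^3 - (1323/2)x^2 + 196x - 49/2
each image's coordinates form column j of the matrix


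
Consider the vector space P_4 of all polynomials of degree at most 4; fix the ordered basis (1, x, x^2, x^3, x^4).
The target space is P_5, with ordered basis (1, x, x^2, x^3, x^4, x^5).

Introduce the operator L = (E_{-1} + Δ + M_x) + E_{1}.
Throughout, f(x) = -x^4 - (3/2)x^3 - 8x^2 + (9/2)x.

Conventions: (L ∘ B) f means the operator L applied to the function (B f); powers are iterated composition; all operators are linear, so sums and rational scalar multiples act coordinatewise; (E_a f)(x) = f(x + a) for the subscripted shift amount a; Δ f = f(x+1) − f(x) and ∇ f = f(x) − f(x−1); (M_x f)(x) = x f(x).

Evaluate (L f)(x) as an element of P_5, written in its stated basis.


g(x) = -x^5 - (7/2)x^4 - 15x^3 - 34x^2 - (49/2)x - 24

E_{-1} f = -x^4 + (5/2)x^3 - (19/2)x^2 + 20x - 12
Δ f = -4x^3 - (21/2)x^2 - (49/2)x - 6
M_x f = -x^5 - (3/2)x^4 - 8x^3 + (9/2)x^2
(E_{-1} + Δ + M_x) f = -x^5 - (5/2)x^4 - (19/2)x^3 - (31/2)x^2 - (9/2)x - 18
E_{1} f = -x^4 - (11/2)x^3 - (37/2)x^2 - 20x - 6
((E_{-1} + Δ + M_x) + E_{1}) f = -x^5 - (7/2)x^4 - 15x^3 - 34x^2 - (49/2)x - 24


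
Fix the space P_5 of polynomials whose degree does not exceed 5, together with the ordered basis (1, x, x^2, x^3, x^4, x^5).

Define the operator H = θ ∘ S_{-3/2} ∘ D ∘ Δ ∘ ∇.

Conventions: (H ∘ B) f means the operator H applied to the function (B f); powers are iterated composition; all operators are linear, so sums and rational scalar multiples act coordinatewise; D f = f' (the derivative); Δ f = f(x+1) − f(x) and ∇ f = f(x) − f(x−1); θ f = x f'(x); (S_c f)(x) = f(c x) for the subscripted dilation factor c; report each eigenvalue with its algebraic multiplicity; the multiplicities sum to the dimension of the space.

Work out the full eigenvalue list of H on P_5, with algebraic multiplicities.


λ = 0 (multiplicity 6)

image of 1: 0
image of x: 0
image of x^2: 0
image of x^3: 0
image of x^4: -36x
image of x^5: 270x^2
the matrix is upper triangular; its diagonal is (0, 0, 0, 0, 0, 0)
for a triangular matrix the eigenvalues are the diagonal entries, with algebraic multiplicity their repetition count


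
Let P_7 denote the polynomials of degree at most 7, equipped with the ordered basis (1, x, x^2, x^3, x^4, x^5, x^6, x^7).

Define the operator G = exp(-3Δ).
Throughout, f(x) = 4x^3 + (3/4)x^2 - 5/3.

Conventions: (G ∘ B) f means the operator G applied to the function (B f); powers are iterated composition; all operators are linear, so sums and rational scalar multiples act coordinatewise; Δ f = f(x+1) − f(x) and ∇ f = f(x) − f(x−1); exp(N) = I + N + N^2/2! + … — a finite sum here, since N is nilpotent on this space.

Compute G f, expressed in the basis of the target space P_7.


the result is g(x) = 4x^3 - (141/4)x^2 + (135/2)x - 55/6

order-1 term: -36x^2 - (81/2)x - 57/4
order-2 term: 108x + 459/4
order-3 term: -108
the series for exp(-3Δ) f terminates at order 3
exp(-3Δ) f = 4x^3 - (141/4)x^2 + (135/2)x - 55/6


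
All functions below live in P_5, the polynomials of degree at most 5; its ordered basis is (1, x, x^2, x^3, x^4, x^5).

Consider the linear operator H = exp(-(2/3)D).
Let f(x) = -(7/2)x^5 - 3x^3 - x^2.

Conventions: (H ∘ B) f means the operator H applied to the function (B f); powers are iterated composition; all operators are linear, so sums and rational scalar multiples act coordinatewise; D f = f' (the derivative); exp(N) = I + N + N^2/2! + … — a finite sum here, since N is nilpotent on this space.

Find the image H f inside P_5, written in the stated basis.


the image equals g(x) = -(7/2)x^5 + (35/3)x^4 - (167/9)x^3 + (415/27)x^2 - (496/81)x + 220/243

order-1 term: (35/3)x^4 + 6x^2 + (4/3)x
order-2 term: -(140/9)x^3 - 4x - 4/9
order-3 term: (280/27)x^2 + 8/9
order-4 term: -(280/81)x
order-5 term: 112/243
the series for exp(-(2/3)D) f terminates at order 5
exp(-(2/3)D) f = -(7/2)x^5 + (35/3)x^4 - (167/9)x^3 + (415/27)x^2 - (496/81)x + 220/243


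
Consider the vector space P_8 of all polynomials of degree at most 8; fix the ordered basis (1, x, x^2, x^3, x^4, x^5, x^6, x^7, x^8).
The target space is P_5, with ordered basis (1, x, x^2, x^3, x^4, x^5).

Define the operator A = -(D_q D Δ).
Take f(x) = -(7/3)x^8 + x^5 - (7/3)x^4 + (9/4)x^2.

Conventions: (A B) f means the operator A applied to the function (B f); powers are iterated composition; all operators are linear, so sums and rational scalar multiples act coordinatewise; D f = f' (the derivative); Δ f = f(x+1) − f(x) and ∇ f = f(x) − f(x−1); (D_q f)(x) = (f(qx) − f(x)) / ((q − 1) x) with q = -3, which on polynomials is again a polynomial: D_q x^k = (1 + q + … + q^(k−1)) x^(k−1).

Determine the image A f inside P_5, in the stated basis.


Δ f = -(56/3)x^7 - (196/3)x^6 - (392/3)x^5 - (475/3)x^4 - 130x^3 - (208/3)x^2 - (37/2)x - 17/12
D Δ f = -(392/3)x^6 - 392x^5 - (1960/3)x^4 - (1900/3)x^3 - 390x^2 - (416/3)x - 37/2
D_q D Δ f = (71344/3)x^5 - 23912x^4 + (39200/3)x^3 - (13300/3)x^2 + 780x - 416/3
(-(D_q D Δ)) f = -(71344/3)x^5 + 23912x^4 - (39200/3)x^3 + (13300/3)x^2 - 780x + 416/3

g(x) = -(71344/3)x^5 + 23912x^4 - (39200/3)x^3 + (13300/3)x^2 - 780x + 416/3


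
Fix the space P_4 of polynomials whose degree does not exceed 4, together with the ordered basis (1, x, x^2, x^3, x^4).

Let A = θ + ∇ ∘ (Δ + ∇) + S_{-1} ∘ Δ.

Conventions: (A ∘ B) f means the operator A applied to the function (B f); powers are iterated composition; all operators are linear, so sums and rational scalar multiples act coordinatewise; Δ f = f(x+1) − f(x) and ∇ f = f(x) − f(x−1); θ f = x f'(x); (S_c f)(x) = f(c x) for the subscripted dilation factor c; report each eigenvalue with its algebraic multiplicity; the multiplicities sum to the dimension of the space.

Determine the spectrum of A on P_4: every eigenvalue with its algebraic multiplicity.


λ = 0 (multiplicity 1), λ = 1 (multiplicity 1), λ = 2 (multiplicity 1), λ = 3 (multiplicity 1), λ = 4 (multiplicity 1)

image of 1: 0
image of x: x + 1
image of x^2: 2x^2 - 2x + 5
image of x^3: 3x^3 + 3x^2 + 9x - 5
image of x^4: 4x^4 - 4x^3 + 30x^2 - 28x + 17
the matrix is upper triangular; its diagonal is (0, 1, 2, 3, 4)
for a triangular matrix the eigenvalues are the diagonal entries, with algebraic multiplicity their repetition count


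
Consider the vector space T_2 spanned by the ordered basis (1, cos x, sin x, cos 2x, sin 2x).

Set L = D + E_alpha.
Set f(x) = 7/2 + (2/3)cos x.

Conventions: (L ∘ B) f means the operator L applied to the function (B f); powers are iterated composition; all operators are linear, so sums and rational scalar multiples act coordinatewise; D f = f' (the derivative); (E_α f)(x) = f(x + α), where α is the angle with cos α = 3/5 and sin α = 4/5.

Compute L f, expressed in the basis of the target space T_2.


the result is g(x) = 7/2 + (2/5)cos x - (6/5)sin x

D f = -(2/3)sin x
E_alpha f = 7/2 + (2/5)cos x - (8/15)sin x
(D + E_alpha) f = 7/2 + (2/5)cos x - (6/5)sin x


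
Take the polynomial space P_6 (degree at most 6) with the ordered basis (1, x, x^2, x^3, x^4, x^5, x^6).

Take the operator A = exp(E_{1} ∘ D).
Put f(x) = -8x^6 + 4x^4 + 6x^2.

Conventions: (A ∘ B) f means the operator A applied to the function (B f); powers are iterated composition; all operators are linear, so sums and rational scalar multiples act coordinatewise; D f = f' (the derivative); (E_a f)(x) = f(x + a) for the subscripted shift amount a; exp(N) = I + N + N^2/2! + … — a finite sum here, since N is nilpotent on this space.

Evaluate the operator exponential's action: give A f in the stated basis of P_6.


order-1 term: -48x^5 - 240x^4 - 464x^3 - 432x^2 - 180x - 20
order-2 term: -120x^4 - 960x^3 - 2856x^2 - 3744x - 1818
order-3 term: -160x^3 - 1440x^2 - 4304x - 4272
order-4 term: -120x^2 - 960x - 1916
order-5 term: -48x - 240
order-6 term: -8
the series for exp(E_{1} ∘ D) f terminates at order 6
exp(E_{1} ∘ D) f = -8x^6 - 48x^5 - 356x^4 - 1584x^3 - 4842x^2 - 9236x - 8274

g(x) = -8x^6 - 48x^5 - 356x^4 - 1584x^3 - 4842x^2 - 9236x - 8274


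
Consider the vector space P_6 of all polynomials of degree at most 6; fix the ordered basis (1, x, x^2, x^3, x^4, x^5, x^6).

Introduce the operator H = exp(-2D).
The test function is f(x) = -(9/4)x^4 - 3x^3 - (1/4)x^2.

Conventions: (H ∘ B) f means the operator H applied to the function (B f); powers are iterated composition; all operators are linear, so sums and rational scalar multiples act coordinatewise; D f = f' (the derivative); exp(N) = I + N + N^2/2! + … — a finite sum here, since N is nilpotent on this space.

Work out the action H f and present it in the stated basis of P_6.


the image equals g(x) = -(9/4)x^4 + 15x^3 - (145/4)x^2 + 37x - 13

order-1 term: 18x^3 + 18x^2 + x
order-2 term: -54x^2 - 36x - 1
order-3 term: 72x + 24
order-4 term: -36
the series for exp(-2D) f terminates at order 4
exp(-2D) f = -(9/4)x^4 + 15x^3 - (145/4)x^2 + 37x - 13


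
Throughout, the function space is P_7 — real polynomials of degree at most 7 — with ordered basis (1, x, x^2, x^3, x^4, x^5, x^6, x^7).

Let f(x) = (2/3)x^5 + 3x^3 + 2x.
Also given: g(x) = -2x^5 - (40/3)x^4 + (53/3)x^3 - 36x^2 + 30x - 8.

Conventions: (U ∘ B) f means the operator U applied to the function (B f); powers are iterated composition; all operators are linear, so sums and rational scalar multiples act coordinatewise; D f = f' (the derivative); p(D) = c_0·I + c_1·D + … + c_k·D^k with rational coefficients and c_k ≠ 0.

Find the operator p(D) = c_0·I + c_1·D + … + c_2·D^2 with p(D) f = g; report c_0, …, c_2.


D^0 f = (2/3)x^5 + 3x^3 + 2x
D^1 f = (10/3)x^4 + 9x^2 + 2
D^2 f = (40/3)x^3 + 18x
matching coefficients of g against c_0 f + c_1 Df + … from the top degree down determines the c_i
solution: c_0 = -3, c_1 = -4, c_2 = 2

c_0 = -3, c_1 = -4, c_2 = 2


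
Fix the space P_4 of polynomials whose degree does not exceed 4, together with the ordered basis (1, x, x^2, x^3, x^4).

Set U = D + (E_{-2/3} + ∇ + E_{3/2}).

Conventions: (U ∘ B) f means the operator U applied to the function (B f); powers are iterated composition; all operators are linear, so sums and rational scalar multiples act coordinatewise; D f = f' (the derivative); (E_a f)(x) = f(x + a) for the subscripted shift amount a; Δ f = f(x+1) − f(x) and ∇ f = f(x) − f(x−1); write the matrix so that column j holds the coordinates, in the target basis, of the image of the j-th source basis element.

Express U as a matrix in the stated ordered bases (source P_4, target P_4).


the matrix is [[2, 17/6, 61/36, 881/216, 5521/1296]; [0, 2, 17/3, 61/12, 881/54]; [0, 0, 2, 17/2, 61/6]; [0, 0, 0, 2, 34/3]; [0, 0, 0, 0, 2]] (rows listed top to bottom)

image of 1: 2
image of x: 2x + 17/6
image of x^2: 2x^2 + (17/3)x + 61/36
image of x^3: 2x^3 + (17/2)x^2 + (61/12)x + 881/216
image of x^4: 2x^4 + (34/3)x^3 + (61/6)x^2 + (881/54)x + 5521/1296
each image's coordinates form column j of the matrix


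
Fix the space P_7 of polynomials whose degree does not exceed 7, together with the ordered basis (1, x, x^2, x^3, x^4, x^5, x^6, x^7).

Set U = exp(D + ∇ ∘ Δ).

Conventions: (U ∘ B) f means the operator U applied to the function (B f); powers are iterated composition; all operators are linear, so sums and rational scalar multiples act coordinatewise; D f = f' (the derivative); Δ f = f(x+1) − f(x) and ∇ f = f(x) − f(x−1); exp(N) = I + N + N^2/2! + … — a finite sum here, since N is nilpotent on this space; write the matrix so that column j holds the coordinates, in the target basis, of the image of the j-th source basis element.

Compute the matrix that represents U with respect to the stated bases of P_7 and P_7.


the matrix is [[1, 1, 3, 7, 27, 91, 423, 1807]; [0, 1, 2, 9, 28, 135, 546, 2961]; [0, 0, 1, 3, 18, 70, 405, 1911]; [0, 0, 0, 1, 4, 30, 140, 945]; [0, 0, 0, 0, 1, 5, 45, 245]; [0, 0, 0, 0, 0, 1, 6, 63]; [0, 0, 0, 0, 0, 0, 1, 7]; [0, 0, 0, 0, 0, 0, 0, 1]] (rows listed top to bottom)

image of 1: 1
image of x: x + 1
image of x^2: x^2 + 2x + 3
image of x^3: x^3 + 3x^2 + 9x + 7
image of x^4: x^4 + 4x^3 + 18x^2 + 28x + 27
image of x^5: x^5 + 5x^4 + 30x^3 + 70x^2 + 135x + 91
image of x^6: x^6 + 6x^5 + 45x^4 + 140x^3 + 405x^2 + 546x + 423
image of x^7: x^7 + 7x^6 + 63x^5 + 245x^4 + 945x^3 + 1911x^2 + 2961x + 1807
each image's coordinates form column j of the matrix


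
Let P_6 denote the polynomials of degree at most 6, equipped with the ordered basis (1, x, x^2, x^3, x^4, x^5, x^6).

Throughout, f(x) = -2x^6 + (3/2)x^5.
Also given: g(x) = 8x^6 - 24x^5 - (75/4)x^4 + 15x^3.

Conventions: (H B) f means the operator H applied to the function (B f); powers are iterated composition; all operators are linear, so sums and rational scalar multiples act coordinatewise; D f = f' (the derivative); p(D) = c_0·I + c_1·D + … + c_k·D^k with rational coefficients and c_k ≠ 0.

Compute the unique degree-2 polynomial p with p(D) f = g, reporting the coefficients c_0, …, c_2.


p(D) = -4·I + (3/2)·D + (1/2)·D^2, i.e. c_0 = -4, c_1 = 3/2, c_2 = 1/2

D^0 f = -2x^6 + (3/2)x^5
D^1 f = -12x^5 + (15/2)x^4
D^2 f = -60x^4 + 30x^3
matching coefficients of g against c_0 f + c_1 Df + … from the top degree down determines the c_i
solution: c_0 = -4, c_1 = 3/2, c_2 = 1/2


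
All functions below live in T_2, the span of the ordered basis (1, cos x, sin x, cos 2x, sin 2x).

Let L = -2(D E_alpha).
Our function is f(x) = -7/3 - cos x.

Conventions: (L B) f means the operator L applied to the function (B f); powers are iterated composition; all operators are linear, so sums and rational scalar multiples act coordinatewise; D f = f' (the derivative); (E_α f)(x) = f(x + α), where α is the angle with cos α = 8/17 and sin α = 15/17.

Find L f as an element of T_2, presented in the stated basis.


the result is g(x) = -(30/17)cos x - (16/17)sin x

E_alpha f = -7/3 - (8/17)cos x + (15/17)sin x
D E_alpha f = (15/17)cos x + (8/17)sin x
(-2(D E_alpha)) f = -(30/17)cos x - (16/17)sin x


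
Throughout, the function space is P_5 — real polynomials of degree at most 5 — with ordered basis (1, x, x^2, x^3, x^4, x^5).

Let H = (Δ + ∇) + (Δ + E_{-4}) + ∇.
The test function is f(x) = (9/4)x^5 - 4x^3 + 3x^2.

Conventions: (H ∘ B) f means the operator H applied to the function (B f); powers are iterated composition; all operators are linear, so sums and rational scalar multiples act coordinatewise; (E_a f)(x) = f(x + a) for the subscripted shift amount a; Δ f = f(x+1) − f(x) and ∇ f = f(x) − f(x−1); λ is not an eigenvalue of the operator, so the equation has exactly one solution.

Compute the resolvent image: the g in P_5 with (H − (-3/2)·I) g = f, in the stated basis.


the result is g(x) = (9/10)x^5 - (296/5)x^3 + (1086/5)x^2 + (16896/25)x - 61092/25

write g with unknown coordinates in the stated basis and equate coefficients in (H − (-3/2)·I) g = f
solving from the highest basis element down gives g = (9/10)x^5 - (296/5)x^3 + (1086/5)x^2 + (16896/25)x - 61092/25
check: H g = (9/10)x^5 + (424/5)x^3 - (1614/5)x^2 - (25344/25)x + 91638/25
so H g − (-3/2)·g = (9/4)x^5 - 4x^3 + 3x^2 = f ✓


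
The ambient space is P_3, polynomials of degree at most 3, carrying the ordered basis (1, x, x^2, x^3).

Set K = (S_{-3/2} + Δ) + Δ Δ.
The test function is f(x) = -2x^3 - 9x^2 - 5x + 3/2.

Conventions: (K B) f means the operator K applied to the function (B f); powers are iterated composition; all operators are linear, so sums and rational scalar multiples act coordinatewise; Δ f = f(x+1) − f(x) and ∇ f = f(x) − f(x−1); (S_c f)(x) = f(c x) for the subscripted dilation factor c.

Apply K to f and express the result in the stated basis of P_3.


the image equals g(x) = (27/4)x^3 - (105/4)x^2 - (57/2)x - 89/2

S_{-3/2} f = (27/4)x^3 - (81/4)x^2 + (15/2)x + 3/2
Δ f = -6x^2 - 24x - 16
(S_{-3/2} + Δ) f = (27/4)x^3 - (105/4)x^2 - (33/2)x - 29/2
Δ f = -6x^2 - 24x - 16
Δ Δ f = -12x - 30
((S_{-3/2} + Δ) + Δ Δ) f = (27/4)x^3 - (105/4)x^2 - (57/2)x - 89/2


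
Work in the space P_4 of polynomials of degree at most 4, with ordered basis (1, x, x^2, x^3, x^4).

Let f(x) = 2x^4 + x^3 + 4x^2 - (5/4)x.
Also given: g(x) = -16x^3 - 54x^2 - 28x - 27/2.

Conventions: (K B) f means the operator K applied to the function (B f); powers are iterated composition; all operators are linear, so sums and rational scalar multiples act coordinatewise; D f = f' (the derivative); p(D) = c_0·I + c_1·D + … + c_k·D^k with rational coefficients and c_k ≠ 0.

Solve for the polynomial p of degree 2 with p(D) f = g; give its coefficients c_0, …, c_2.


c_0 = 0, c_1 = -2, c_2 = -2

D^0 f = 2x^4 + x^3 + 4x^2 - (5/4)x
D^1 f = 8x^3 + 3x^2 + 8x - 5/4
D^2 f = 24x^2 + 6x + 8
matching coefficients of g against c_0 f + c_1 Df + … from the top degree down determines the c_i
solution: c_0 = 0, c_1 = -2, c_2 = -2


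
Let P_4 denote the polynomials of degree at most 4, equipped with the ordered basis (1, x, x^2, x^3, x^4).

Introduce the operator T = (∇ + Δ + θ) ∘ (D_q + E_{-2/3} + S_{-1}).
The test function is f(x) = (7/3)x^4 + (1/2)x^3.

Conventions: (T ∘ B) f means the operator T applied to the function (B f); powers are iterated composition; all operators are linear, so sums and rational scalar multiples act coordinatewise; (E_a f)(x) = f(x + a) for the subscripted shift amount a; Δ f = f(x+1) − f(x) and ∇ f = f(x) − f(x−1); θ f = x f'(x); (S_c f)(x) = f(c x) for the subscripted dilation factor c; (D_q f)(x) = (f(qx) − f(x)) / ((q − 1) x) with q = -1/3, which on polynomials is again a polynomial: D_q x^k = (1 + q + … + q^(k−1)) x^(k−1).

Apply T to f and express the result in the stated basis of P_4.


D_q f = (140/81)x^3 + (7/18)x^2
E_{-2/3} f = (7/3)x^4 - (103/18)x^3 + (47/9)x^2 - (170/81)x + 76/243
S_{-1} f = (7/3)x^4 - (1/2)x^3
(D_q + E_{-2/3} + S_{-1}) f = (14/3)x^4 - (364/81)x^3 + (101/18)x^2 - (170/81)x + 76/243
∇ (D_q + E_{-2/3} + S_{-1}) f = (56/3)x^3 - (1120/27)x^2 + (1171/27)x - 911/54
Δ (D_q + E_{-2/3} + S_{-1}) f = (56/3)x^3 + (392/27)x^2 + (443/27)x + 199/54
θ (D_q + E_{-2/3} + S_{-1}) f = (56/3)x^4 - (364/27)x^3 + (101/9)x^2 - (170/81)x
(∇ + Δ + θ) (D_q + E_{-2/3} + S_{-1}) f = (56/3)x^4 + (644/27)x^3 - (425/27)x^2 + (4672/81)x - 356/27

the image equals g(x) = (56/3)x^4 + (644/27)x^3 - (425/27)x^2 + (4672/81)x - 356/27


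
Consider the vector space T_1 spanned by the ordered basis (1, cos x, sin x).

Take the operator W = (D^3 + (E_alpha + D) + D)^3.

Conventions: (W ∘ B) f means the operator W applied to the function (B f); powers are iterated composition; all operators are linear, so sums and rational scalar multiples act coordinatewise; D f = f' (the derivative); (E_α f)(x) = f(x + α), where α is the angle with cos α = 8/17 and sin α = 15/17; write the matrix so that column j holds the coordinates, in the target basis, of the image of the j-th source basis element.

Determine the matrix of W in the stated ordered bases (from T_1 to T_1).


the matrix is [[1, 0, 0]; [0, -24064/4913, -26624/4913]; [0, 26624/4913, -24064/4913]] (rows listed top to bottom)

image of 1: 1
image of cos x: -(24064/4913)cos x + (26624/4913)sin x
image of sin x: -(26624/4913)cos x - (24064/4913)sin x
each image's coordinates form column j of the matrix


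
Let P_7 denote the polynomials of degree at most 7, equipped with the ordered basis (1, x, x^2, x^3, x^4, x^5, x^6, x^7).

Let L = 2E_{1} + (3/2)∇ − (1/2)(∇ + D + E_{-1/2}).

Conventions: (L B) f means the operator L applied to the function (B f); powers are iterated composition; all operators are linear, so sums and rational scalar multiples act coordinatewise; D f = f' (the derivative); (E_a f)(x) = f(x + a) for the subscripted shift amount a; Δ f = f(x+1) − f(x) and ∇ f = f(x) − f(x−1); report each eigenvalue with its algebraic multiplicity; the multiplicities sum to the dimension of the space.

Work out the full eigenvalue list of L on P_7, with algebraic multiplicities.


image of 1: 3/2
image of x: (3/2)x + 11/4
image of x^2: (3/2)x^2 + (11/2)x + 7/8
image of x^3: (3/2)x^3 + (33/4)x^2 + (21/8)x + 49/16
image of x^4: (3/2)x^4 + 11x^3 + (21/4)x^2 + (49/4)x + 31/32
image of x^5: (3/2)x^5 + (55/4)x^4 + (35/4)x^3 + (245/8)x^2 + (155/32)x + 193/64
image of x^6: (3/2)x^6 + (33/2)x^5 + (105/8)x^4 + (245/4)x^3 + (465/32)x^2 + (579/32)x + 127/128
image of x^7: (3/2)x^7 + (77/4)x^6 + (147/8)x^5 + (1715/16)x^4 + (1085/32)x^3 + (4053/64)x^2 + (889/128)x + 769/256
the matrix is upper triangular; its diagonal is (3/2, 3/2, 3/2, 3/2, 3/2, 3/2, 3/2, 3/2)
for a triangular matrix the eigenvalues are the diagonal entries, with algebraic multiplicity their repetition count

λ = 3/2 (multiplicity 8)


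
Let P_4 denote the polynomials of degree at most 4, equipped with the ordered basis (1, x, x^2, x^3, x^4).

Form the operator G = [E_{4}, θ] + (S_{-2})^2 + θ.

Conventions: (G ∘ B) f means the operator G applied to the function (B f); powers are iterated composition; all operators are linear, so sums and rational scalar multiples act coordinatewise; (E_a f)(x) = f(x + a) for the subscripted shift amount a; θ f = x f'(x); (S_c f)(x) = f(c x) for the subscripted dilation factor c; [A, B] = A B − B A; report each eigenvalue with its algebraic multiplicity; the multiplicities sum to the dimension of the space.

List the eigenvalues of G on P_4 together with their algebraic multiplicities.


image of 1: 1
image of x: 5x + 4
image of x^2: 18x^2 + 8x + 32
image of x^3: 67x^3 + 12x^2 + 96x + 192
image of x^4: 260x^4 + 16x^3 + 192x^2 + 768x + 1024
the matrix is upper triangular; its diagonal is (1, 5, 18, 67, 260)
for a triangular matrix the eigenvalues are the diagonal entries, with algebraic multiplicity their repetition count

λ = 1 (multiplicity 1), λ = 5 (multiplicity 1), λ = 18 (multiplicity 1), λ = 67 (multiplicity 1), λ = 260 (multiplicity 1)


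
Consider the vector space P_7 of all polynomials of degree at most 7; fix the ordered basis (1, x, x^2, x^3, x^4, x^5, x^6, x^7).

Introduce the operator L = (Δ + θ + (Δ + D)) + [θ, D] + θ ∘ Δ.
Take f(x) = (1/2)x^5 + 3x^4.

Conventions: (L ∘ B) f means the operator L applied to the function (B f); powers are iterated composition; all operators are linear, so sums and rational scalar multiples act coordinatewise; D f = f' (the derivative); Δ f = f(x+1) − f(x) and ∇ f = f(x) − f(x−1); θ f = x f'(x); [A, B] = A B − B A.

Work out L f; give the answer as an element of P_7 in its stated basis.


Δ f = (5/2)x^4 + 17x^3 + 23x^2 + (29/2)x + 7/2
θ f = (5/2)x^5 + 12x^4
Δ f = (5/2)x^4 + 17x^3 + 23x^2 + (29/2)x + 7/2
D f = (5/2)x^4 + 12x^3
(Δ + D) f = 5x^4 + 29x^3 + 23x^2 + (29/2)x + 7/2
(Δ + θ + (Δ + D)) f = (5/2)x^5 + (39/2)x^4 + 46x^3 + 46x^2 + 29x + 7
D f = (5/2)x^4 + 12x^3
θ D f = 10x^4 + 36x^3
θ f = (5/2)x^5 + 12x^4
D θ f = (25/2)x^4 + 48x^3
[θ, D] f = -(5/2)x^4 - 12x^3
Δ f = (5/2)x^4 + 17x^3 + 23x^2 + (29/2)x + 7/2
θ Δ f = 10x^4 + 51x^3 + 46x^2 + (29/2)x
((Δ + θ + (Δ + D)) + [θ, D] + θ ∘ Δ) f = (5/2)x^5 + 27x^4 + 85x^3 + 92x^2 + (87/2)x + 7

the image equals g(x) = (5/2)x^5 + 27x^4 + 85x^3 + 92x^2 + (87/2)x + 7


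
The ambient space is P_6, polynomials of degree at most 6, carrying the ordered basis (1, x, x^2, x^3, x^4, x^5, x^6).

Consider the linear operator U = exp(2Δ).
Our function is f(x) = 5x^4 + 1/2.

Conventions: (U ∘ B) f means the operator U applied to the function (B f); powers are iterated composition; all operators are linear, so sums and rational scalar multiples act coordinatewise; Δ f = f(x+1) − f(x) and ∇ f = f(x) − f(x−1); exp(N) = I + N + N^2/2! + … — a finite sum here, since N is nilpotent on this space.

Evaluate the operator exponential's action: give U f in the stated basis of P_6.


order-1 term: 40x^3 + 60x^2 + 40x + 10
order-2 term: 120x^2 + 240x + 140
order-3 term: 160x + 240
order-4 term: 80
the series for exp(2Δ) f terminates at order 4
exp(2Δ) f = 5x^4 + 40x^3 + 180x^2 + 440x + 941/2

the image equals g(x) = 5x^4 + 40x^3 + 180x^2 + 440x + 941/2


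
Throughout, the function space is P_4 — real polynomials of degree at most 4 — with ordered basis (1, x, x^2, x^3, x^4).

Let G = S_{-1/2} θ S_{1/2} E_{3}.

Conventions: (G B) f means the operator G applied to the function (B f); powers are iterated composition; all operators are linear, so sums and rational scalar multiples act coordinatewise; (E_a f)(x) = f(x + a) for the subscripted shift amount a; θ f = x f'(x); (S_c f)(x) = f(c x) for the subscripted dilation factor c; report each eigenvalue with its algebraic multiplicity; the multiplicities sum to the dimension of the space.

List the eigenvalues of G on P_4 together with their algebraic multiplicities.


λ = -1/4 (multiplicity 1), λ = -3/64 (multiplicity 1), λ = 0 (multiplicity 1), λ = 1/64 (multiplicity 1), λ = 1/8 (multiplicity 1)

image of 1: 0
image of x: -(1/4)x
image of x^2: (1/8)x^2 - (3/2)x
image of x^3: -(3/64)x^3 + (9/8)x^2 - (27/4)x
image of x^4: (1/64)x^4 - (9/16)x^3 + (27/4)x^2 - 27x
the matrix is upper triangular; its diagonal is (0, -1/4, 1/8, -3/64, 1/64)
for a triangular matrix the eigenvalues are the diagonal entries, with algebraic multiplicity their repetition count


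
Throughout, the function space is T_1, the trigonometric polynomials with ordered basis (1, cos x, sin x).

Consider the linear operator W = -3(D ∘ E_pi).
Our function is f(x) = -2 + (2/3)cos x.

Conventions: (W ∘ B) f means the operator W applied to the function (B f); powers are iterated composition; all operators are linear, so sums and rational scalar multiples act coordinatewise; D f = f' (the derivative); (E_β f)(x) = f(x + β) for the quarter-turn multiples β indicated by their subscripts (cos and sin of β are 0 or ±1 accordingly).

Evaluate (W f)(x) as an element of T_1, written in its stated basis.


E_pi f = -2 - (2/3)cos x
D E_pi f = (2/3)sin x
(-3(D ∘ E_pi)) f = -2sin x

the result is g(x) = -2sin x


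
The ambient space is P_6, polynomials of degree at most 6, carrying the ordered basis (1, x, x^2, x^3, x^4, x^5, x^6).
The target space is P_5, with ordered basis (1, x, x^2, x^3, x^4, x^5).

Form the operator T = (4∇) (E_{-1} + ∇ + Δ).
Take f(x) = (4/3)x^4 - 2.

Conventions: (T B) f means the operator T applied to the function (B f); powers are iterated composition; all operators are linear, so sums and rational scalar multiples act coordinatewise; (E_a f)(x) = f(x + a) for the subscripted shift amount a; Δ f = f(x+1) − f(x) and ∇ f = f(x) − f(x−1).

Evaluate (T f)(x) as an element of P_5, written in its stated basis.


E_{-1} f = (4/3)x^4 - (16/3)x^3 + 8x^2 - (16/3)x - 2/3
∇ f = (16/3)x^3 - 8x^2 + (16/3)x - 4/3
Δ f = (16/3)x^3 + 8x^2 + (16/3)x + 4/3
(E_{-1} + ∇ + Δ) f = (4/3)x^4 + (16/3)x^3 + 8x^2 + (16/3)x - 2/3
∇ (E_{-1} + ∇ + Δ) f = (16/3)x^3 + 8x^2 + (16/3)x + 4/3
(4∇) (E_{-1} + ∇ + Δ) f = (64/3)x^3 + 32x^2 + (64/3)x + 16/3

g(x) = (64/3)x^3 + 32x^2 + (64/3)x + 16/3


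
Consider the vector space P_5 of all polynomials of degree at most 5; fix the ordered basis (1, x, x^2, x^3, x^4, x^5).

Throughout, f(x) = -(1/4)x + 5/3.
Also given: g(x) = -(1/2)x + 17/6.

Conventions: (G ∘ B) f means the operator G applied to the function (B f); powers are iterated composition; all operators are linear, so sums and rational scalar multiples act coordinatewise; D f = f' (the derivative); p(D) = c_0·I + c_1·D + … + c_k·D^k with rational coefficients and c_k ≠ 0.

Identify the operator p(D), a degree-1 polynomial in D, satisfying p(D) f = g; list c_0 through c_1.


D^0 f = -(1/4)x + 5/3
D^1 f = -1/4
matching coefficients of g against c_0 f + c_1 Df + … from the top degree down determines the c_i
solution: c_0 = 2, c_1 = 2

c_0 = 2, c_1 = 2


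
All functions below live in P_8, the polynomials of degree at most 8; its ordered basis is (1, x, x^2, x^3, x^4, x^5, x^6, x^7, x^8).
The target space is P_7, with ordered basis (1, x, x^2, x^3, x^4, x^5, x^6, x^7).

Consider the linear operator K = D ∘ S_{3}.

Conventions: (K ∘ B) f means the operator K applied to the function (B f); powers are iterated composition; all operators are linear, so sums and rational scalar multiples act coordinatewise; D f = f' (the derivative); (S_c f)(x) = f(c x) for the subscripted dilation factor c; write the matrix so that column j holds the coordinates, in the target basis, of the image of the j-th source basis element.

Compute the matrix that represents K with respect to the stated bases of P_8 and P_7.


the matrix is [[0, 3, 0, 0, 0, 0, 0, 0, 0]; [0, 0, 18, 0, 0, 0, 0, 0, 0]; [0, 0, 0, 81, 0, 0, 0, 0, 0]; [0, 0, 0, 0, 324, 0, 0, 0, 0]; [0, 0, 0, 0, 0, 1215, 0, 0, 0]; [0, 0, 0, 0, 0, 0, 4374, 0, 0]; [0, 0, 0, 0, 0, 0, 0, 15309, 0]; [0, 0, 0, 0, 0, 0, 0, 0, 52488]] (rows listed top to bottom)

image of 1: 0
image of x: 3
image of x^2: 18x
image of x^3: 81x^2
image of x^4: 324x^3
image of x^5: 1215x^4
image of x^6: 4374x^5
image of x^7: 15309x^6
image of x^8: 52488x^7
each image's coordinates form column j of the matrix


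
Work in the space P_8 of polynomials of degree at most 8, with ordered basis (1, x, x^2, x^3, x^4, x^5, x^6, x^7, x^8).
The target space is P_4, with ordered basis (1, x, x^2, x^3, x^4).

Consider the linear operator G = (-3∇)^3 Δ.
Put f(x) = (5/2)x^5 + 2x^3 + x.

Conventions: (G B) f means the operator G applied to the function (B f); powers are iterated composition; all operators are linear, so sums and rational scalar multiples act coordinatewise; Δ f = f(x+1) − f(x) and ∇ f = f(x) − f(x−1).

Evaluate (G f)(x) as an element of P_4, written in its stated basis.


the result is g(x) = -8100x + 8100

Δ f = (25/2)x^4 + 25x^3 + 31x^2 + (37/2)x + 11/2
∇ Δ f = 50x^3 + 37x
(-3∇) Δ f = -150x^3 - 111x
∇ (-3∇) Δ f = -450x^2 + 450x - 261
(-3∇) (-3∇) Δ f = 1350x^2 - 1350x + 783
∇ (-3∇) (-3∇) Δ f = 2700x - 2700
(-3∇) (-3∇) (-3∇) Δ f = -8100x + 8100


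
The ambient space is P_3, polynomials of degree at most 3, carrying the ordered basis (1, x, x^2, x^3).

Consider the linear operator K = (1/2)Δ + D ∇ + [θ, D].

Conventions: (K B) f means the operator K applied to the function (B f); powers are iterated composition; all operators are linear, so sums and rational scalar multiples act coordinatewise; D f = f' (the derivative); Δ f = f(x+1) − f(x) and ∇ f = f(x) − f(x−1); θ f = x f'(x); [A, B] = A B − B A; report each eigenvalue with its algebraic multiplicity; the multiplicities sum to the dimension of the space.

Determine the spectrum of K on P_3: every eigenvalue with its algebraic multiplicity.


λ = 0 (multiplicity 4)

image of 1: 0
image of x: -1/2
image of x^2: -x + 5/2
image of x^3: -(3/2)x^2 + (15/2)x - 5/2
the matrix is upper triangular; its diagonal is (0, 0, 0, 0)
for a triangular matrix the eigenvalues are the diagonal entries, with algebraic multiplicity their repetition count


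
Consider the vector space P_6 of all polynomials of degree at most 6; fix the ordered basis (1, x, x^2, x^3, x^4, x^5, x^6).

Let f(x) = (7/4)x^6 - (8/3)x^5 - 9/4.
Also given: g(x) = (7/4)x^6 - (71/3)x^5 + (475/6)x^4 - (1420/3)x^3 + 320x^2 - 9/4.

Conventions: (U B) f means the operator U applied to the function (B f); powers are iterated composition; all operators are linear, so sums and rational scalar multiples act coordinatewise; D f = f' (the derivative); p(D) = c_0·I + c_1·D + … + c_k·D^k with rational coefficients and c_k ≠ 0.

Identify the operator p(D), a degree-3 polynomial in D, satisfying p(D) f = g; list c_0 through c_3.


c_0 = 1, c_1 = -2, c_2 = 1, c_3 = -2

D^0 f = (7/4)x^6 - (8/3)x^5 - 9/4
D^1 f = (21/2)x^5 - (40/3)x^4
D^2 f = (105/2)x^4 - (160/3)x^3
D^3 f = 210x^3 - 160x^2
matching coefficients of g against c_0 f + c_1 Df + … from the top degree down determines the c_i
solution: c_0 = 1, c_1 = -2, c_2 = 1, c_3 = -2


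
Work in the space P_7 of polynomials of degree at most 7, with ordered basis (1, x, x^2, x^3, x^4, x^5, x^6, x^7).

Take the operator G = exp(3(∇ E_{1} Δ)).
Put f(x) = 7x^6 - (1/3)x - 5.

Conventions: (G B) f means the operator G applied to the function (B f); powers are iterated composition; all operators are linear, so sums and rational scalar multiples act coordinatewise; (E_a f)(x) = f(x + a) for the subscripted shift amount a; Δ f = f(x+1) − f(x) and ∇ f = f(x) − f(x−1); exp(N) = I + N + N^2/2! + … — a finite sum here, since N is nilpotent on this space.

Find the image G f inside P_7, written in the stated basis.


g(x) = 7x^6 + 630x^4 + 2520x^3 + 15750x^2 + (147419/3)x + 73117

order-1 term: 630x^4 + 2520x^3 + 4410x^2 + 3780x + 1302
order-2 term: 11340x^2 + 45360x + 49140
order-3 term: 22680
the series for exp(3(∇ E_{1} Δ)) f terminates at order 3
exp(3(∇ E_{1} Δ)) f = 7x^6 + 630x^4 + 2520x^3 + 15750x^2 + (147419/3)x + 73117


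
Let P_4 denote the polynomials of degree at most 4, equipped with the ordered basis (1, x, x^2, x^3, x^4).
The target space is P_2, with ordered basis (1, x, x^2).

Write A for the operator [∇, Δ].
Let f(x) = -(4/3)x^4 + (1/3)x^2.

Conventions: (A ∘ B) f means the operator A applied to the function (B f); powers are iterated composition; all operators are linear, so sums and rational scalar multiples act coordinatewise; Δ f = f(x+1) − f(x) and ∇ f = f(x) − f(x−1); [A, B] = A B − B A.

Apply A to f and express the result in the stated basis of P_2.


g(x) = 0

Δ f = -(16/3)x^3 - 8x^2 - (14/3)x - 1
∇ Δ f = -16x^2 - 2
∇ f = -(16/3)x^3 + 8x^2 - (14/3)x + 1
Δ ∇ f = -16x^2 - 2
[∇, Δ] f = 0


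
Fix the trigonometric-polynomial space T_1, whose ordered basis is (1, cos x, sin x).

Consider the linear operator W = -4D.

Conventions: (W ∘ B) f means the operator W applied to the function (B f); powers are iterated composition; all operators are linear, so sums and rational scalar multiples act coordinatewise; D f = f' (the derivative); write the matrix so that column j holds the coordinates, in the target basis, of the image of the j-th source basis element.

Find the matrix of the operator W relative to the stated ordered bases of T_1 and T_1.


image of 1: 0
image of cos x: 4sin x
image of sin x: -4cos x
each image's coordinates form column j of the matrix

the matrix is [[0, 0, 0]; [0, 0, -4]; [0, 4, 0]] (rows listed top to bottom)
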